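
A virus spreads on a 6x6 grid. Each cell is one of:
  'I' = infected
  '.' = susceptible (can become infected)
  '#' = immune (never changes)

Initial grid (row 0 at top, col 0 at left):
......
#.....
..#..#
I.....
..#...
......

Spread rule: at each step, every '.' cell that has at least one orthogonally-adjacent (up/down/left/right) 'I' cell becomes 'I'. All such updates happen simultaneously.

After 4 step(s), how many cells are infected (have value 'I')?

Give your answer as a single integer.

Answer: 17

Derivation:
Step 0 (initial): 1 infected
Step 1: +3 new -> 4 infected
Step 2: +4 new -> 8 infected
Step 3: +3 new -> 11 infected
Step 4: +6 new -> 17 infected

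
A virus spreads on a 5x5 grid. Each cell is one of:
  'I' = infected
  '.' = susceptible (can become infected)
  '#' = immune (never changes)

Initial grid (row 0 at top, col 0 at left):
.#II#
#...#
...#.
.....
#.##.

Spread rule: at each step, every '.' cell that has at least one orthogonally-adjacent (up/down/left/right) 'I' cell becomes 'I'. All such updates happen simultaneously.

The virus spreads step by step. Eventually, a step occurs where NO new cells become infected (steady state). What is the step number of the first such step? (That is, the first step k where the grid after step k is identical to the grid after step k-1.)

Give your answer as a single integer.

Step 0 (initial): 2 infected
Step 1: +2 new -> 4 infected
Step 2: +2 new -> 6 infected
Step 3: +2 new -> 8 infected
Step 4: +3 new -> 11 infected
Step 5: +3 new -> 14 infected
Step 6: +2 new -> 16 infected
Step 7: +0 new -> 16 infected

Answer: 7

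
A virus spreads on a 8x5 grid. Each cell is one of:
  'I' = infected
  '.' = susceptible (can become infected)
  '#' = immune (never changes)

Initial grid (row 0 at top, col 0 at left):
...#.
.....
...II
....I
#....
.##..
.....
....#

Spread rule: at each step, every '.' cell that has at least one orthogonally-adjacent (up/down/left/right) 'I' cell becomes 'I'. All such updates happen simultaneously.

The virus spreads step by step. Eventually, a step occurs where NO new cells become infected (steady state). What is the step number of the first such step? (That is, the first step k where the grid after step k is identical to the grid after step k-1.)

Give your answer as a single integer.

Step 0 (initial): 3 infected
Step 1: +5 new -> 8 infected
Step 2: +6 new -> 14 infected
Step 3: +7 new -> 21 infected
Step 4: +5 new -> 26 infected
Step 5: +3 new -> 29 infected
Step 6: +2 new -> 31 infected
Step 7: +2 new -> 33 infected
Step 8: +2 new -> 35 infected
Step 9: +0 new -> 35 infected

Answer: 9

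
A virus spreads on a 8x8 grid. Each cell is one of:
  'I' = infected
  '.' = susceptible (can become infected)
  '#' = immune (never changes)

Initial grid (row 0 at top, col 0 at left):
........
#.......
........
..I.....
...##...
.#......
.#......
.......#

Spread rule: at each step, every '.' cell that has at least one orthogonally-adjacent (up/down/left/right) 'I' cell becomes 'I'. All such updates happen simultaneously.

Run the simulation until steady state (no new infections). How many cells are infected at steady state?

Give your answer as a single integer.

Answer: 58

Derivation:
Step 0 (initial): 1 infected
Step 1: +4 new -> 5 infected
Step 2: +7 new -> 12 infected
Step 3: +9 new -> 21 infected
Step 4: +10 new -> 31 infected
Step 5: +11 new -> 42 infected
Step 6: +8 new -> 50 infected
Step 7: +5 new -> 55 infected
Step 8: +3 new -> 58 infected
Step 9: +0 new -> 58 infected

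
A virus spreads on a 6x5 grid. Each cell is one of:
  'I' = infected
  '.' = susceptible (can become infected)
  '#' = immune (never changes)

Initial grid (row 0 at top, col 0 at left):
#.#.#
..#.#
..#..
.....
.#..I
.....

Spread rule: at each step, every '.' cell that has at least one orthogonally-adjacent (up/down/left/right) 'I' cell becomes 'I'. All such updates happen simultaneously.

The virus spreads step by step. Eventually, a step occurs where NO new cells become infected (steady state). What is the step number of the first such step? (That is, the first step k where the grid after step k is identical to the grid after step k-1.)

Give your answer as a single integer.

Answer: 8

Derivation:
Step 0 (initial): 1 infected
Step 1: +3 new -> 4 infected
Step 2: +4 new -> 8 infected
Step 3: +3 new -> 11 infected
Step 4: +3 new -> 14 infected
Step 5: +4 new -> 18 infected
Step 6: +3 new -> 21 infected
Step 7: +2 new -> 23 infected
Step 8: +0 new -> 23 infected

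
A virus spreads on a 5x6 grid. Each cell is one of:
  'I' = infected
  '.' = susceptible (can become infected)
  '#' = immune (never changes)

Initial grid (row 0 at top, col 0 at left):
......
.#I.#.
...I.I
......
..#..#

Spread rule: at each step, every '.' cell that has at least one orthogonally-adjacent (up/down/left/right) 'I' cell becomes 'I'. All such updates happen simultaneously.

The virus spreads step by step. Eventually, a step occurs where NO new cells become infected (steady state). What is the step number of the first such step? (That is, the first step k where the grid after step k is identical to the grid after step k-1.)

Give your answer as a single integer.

Answer: 6

Derivation:
Step 0 (initial): 3 infected
Step 1: +7 new -> 10 infected
Step 2: +7 new -> 17 infected
Step 3: +5 new -> 22 infected
Step 4: +3 new -> 25 infected
Step 5: +1 new -> 26 infected
Step 6: +0 new -> 26 infected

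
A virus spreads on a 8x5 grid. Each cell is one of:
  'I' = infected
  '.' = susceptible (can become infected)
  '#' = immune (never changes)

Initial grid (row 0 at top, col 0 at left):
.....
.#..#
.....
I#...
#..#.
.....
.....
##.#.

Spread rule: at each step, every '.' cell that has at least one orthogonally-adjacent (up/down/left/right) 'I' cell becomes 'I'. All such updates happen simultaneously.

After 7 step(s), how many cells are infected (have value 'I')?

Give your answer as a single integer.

Step 0 (initial): 1 infected
Step 1: +1 new -> 2 infected
Step 2: +2 new -> 4 infected
Step 3: +2 new -> 6 infected
Step 4: +4 new -> 10 infected
Step 5: +5 new -> 15 infected
Step 6: +4 new -> 19 infected
Step 7: +5 new -> 24 infected

Answer: 24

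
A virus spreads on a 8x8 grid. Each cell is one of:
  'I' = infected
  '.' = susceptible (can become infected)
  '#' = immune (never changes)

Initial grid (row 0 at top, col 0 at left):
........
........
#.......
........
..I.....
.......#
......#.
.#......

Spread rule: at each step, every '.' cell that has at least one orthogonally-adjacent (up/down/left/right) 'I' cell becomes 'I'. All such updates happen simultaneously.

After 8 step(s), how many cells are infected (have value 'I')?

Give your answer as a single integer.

Answer: 58

Derivation:
Step 0 (initial): 1 infected
Step 1: +4 new -> 5 infected
Step 2: +8 new -> 13 infected
Step 3: +11 new -> 24 infected
Step 4: +10 new -> 34 infected
Step 5: +11 new -> 45 infected
Step 6: +6 new -> 51 infected
Step 7: +4 new -> 55 infected
Step 8: +3 new -> 58 infected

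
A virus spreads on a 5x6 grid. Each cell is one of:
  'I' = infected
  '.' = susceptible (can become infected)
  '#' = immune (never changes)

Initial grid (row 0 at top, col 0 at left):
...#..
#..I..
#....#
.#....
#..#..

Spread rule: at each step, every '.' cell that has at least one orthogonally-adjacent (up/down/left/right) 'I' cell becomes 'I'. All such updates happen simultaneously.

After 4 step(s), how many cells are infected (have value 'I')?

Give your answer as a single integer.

Step 0 (initial): 1 infected
Step 1: +3 new -> 4 infected
Step 2: +7 new -> 11 infected
Step 3: +5 new -> 16 infected
Step 4: +4 new -> 20 infected

Answer: 20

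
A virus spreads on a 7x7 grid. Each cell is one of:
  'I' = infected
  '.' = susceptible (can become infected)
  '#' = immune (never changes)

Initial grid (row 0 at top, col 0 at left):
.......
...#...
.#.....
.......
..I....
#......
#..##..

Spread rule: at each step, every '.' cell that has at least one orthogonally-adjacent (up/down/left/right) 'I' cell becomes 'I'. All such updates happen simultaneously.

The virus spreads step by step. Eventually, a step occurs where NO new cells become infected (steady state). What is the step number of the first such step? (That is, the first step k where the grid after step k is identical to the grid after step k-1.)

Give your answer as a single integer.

Answer: 9

Derivation:
Step 0 (initial): 1 infected
Step 1: +4 new -> 5 infected
Step 2: +8 new -> 13 infected
Step 3: +7 new -> 20 infected
Step 4: +7 new -> 27 infected
Step 5: +8 new -> 35 infected
Step 6: +5 new -> 40 infected
Step 7: +2 new -> 42 infected
Step 8: +1 new -> 43 infected
Step 9: +0 new -> 43 infected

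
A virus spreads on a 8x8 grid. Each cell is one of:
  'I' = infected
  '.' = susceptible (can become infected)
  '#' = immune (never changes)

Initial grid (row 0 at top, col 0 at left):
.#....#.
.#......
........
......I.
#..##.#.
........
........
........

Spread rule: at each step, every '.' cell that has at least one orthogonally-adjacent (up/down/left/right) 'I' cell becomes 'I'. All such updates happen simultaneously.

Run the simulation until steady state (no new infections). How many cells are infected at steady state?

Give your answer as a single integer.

Step 0 (initial): 1 infected
Step 1: +3 new -> 4 infected
Step 2: +6 new -> 10 infected
Step 3: +6 new -> 16 infected
Step 4: +9 new -> 25 infected
Step 5: +10 new -> 35 infected
Step 6: +9 new -> 44 infected
Step 7: +5 new -> 49 infected
Step 8: +4 new -> 53 infected
Step 9: +3 new -> 56 infected
Step 10: +1 new -> 57 infected
Step 11: +0 new -> 57 infected

Answer: 57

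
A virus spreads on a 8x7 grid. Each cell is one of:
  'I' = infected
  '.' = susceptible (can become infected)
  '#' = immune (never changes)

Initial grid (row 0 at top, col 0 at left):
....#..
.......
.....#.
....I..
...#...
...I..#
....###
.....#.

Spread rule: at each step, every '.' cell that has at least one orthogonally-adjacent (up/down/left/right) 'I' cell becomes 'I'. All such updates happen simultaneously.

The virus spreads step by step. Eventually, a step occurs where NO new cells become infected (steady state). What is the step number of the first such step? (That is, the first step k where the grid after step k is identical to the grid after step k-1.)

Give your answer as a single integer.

Step 0 (initial): 2 infected
Step 1: +7 new -> 9 infected
Step 2: +10 new -> 19 infected
Step 3: +11 new -> 30 infected
Step 4: +9 new -> 39 infected
Step 5: +5 new -> 44 infected
Step 6: +2 new -> 46 infected
Step 7: +1 new -> 47 infected
Step 8: +0 new -> 47 infected

Answer: 8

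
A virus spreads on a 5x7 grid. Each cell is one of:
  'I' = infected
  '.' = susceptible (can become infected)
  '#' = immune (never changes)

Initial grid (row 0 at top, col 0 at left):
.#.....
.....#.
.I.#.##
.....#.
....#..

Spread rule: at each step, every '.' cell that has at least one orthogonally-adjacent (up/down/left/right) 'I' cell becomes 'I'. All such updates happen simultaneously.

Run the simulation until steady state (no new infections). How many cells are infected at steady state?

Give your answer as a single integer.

Answer: 25

Derivation:
Step 0 (initial): 1 infected
Step 1: +4 new -> 5 infected
Step 2: +5 new -> 10 infected
Step 3: +6 new -> 16 infected
Step 4: +4 new -> 20 infected
Step 5: +2 new -> 22 infected
Step 6: +1 new -> 23 infected
Step 7: +1 new -> 24 infected
Step 8: +1 new -> 25 infected
Step 9: +0 new -> 25 infected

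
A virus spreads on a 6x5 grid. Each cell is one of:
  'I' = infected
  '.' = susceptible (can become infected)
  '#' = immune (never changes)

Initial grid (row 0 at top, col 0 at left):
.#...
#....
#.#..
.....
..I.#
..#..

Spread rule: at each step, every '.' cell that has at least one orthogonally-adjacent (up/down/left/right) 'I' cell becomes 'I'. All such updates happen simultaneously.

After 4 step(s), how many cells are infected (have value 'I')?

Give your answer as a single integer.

Answer: 18

Derivation:
Step 0 (initial): 1 infected
Step 1: +3 new -> 4 infected
Step 2: +5 new -> 9 infected
Step 3: +6 new -> 15 infected
Step 4: +3 new -> 18 infected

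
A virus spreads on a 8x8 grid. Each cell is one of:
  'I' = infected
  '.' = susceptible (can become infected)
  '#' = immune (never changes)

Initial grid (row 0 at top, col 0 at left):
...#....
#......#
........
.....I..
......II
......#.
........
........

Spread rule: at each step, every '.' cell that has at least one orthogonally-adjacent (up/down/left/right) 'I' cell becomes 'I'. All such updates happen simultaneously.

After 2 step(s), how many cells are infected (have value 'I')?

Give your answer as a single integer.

Answer: 17

Derivation:
Step 0 (initial): 3 infected
Step 1: +6 new -> 9 infected
Step 2: +8 new -> 17 infected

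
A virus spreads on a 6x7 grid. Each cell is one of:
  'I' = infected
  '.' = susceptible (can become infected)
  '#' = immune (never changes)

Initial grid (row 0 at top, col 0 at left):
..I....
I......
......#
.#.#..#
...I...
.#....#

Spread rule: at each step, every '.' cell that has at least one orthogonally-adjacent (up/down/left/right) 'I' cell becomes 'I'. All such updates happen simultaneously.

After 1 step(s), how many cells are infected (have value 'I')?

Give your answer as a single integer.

Step 0 (initial): 3 infected
Step 1: +9 new -> 12 infected

Answer: 12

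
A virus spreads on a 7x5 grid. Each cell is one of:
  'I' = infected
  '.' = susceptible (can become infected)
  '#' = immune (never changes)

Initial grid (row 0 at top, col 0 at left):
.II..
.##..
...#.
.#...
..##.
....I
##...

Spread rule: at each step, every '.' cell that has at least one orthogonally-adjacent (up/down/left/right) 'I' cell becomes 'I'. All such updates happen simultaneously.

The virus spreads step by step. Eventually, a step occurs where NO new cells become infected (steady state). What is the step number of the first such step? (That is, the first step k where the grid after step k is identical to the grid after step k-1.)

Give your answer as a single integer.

Step 0 (initial): 3 infected
Step 1: +5 new -> 8 infected
Step 2: +6 new -> 14 infected
Step 3: +6 new -> 20 infected
Step 4: +5 new -> 25 infected
Step 5: +2 new -> 27 infected
Step 6: +0 new -> 27 infected

Answer: 6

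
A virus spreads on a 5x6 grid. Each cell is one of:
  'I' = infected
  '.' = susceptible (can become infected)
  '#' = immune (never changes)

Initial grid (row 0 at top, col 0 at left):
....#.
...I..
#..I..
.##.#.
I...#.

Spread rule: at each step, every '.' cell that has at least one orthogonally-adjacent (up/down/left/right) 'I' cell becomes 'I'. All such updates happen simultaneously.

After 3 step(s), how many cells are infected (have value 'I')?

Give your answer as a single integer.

Answer: 22

Derivation:
Step 0 (initial): 3 infected
Step 1: +8 new -> 11 infected
Step 2: +7 new -> 18 infected
Step 3: +4 new -> 22 infected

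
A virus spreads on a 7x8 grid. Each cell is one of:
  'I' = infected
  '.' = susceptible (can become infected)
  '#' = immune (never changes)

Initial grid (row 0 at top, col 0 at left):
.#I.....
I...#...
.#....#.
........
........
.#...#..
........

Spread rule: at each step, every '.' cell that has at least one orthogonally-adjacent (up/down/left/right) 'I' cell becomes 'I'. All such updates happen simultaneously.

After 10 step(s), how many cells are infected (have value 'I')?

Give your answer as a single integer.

Answer: 49

Derivation:
Step 0 (initial): 2 infected
Step 1: +5 new -> 7 infected
Step 2: +4 new -> 11 infected
Step 3: +5 new -> 16 infected
Step 4: +7 new -> 23 infected
Step 5: +7 new -> 30 infected
Step 6: +6 new -> 36 infected
Step 7: +5 new -> 41 infected
Step 8: +3 new -> 44 infected
Step 9: +3 new -> 47 infected
Step 10: +2 new -> 49 infected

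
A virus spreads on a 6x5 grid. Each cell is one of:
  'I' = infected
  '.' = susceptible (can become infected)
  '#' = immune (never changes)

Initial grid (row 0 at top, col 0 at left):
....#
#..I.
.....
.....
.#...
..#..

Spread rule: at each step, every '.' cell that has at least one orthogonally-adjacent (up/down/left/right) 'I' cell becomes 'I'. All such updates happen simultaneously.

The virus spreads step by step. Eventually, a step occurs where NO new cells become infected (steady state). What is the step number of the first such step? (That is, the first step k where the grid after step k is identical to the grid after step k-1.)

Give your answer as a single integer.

Answer: 9

Derivation:
Step 0 (initial): 1 infected
Step 1: +4 new -> 5 infected
Step 2: +5 new -> 10 infected
Step 3: +5 new -> 15 infected
Step 4: +6 new -> 21 infected
Step 5: +2 new -> 23 infected
Step 6: +1 new -> 24 infected
Step 7: +1 new -> 25 infected
Step 8: +1 new -> 26 infected
Step 9: +0 new -> 26 infected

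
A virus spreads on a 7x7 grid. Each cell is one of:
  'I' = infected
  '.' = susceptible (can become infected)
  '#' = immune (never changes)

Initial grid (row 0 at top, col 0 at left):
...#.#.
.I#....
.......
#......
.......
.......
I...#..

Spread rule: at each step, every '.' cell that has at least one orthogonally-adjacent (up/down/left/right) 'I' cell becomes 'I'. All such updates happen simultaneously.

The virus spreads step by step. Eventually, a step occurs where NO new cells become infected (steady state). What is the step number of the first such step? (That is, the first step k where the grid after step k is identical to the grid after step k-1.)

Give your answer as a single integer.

Step 0 (initial): 2 infected
Step 1: +5 new -> 7 infected
Step 2: +8 new -> 15 infected
Step 3: +5 new -> 20 infected
Step 4: +5 new -> 25 infected
Step 5: +5 new -> 30 infected
Step 6: +6 new -> 36 infected
Step 7: +5 new -> 41 infected
Step 8: +3 new -> 44 infected
Step 9: +0 new -> 44 infected

Answer: 9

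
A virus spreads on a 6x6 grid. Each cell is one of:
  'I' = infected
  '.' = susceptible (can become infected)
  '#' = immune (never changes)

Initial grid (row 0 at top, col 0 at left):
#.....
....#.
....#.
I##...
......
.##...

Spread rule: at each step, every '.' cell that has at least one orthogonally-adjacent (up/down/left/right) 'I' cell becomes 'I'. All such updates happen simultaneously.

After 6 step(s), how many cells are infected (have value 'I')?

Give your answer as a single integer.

Step 0 (initial): 1 infected
Step 1: +2 new -> 3 infected
Step 2: +4 new -> 7 infected
Step 3: +3 new -> 10 infected
Step 4: +4 new -> 14 infected
Step 5: +5 new -> 19 infected
Step 6: +4 new -> 23 infected

Answer: 23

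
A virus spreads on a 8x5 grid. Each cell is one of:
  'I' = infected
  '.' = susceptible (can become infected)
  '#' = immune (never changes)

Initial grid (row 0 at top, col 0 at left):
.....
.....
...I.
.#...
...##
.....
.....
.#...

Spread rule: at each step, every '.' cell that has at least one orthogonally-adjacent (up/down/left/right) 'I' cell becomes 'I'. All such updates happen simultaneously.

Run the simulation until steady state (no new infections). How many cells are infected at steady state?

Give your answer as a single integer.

Step 0 (initial): 1 infected
Step 1: +4 new -> 5 infected
Step 2: +6 new -> 11 infected
Step 3: +5 new -> 16 infected
Step 4: +5 new -> 21 infected
Step 5: +5 new -> 26 infected
Step 6: +5 new -> 31 infected
Step 7: +3 new -> 34 infected
Step 8: +2 new -> 36 infected
Step 9: +0 new -> 36 infected

Answer: 36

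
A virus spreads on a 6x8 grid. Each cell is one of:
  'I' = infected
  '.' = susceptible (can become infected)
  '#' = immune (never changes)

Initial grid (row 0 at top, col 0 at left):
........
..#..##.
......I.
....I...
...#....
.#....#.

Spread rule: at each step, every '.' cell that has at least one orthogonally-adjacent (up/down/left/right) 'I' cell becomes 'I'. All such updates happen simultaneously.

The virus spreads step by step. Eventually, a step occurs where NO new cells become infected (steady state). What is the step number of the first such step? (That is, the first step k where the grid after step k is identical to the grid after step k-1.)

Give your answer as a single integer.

Step 0 (initial): 2 infected
Step 1: +7 new -> 9 infected
Step 2: +8 new -> 17 infected
Step 3: +9 new -> 26 infected
Step 4: +8 new -> 34 infected
Step 5: +4 new -> 38 infected
Step 6: +3 new -> 41 infected
Step 7: +1 new -> 42 infected
Step 8: +0 new -> 42 infected

Answer: 8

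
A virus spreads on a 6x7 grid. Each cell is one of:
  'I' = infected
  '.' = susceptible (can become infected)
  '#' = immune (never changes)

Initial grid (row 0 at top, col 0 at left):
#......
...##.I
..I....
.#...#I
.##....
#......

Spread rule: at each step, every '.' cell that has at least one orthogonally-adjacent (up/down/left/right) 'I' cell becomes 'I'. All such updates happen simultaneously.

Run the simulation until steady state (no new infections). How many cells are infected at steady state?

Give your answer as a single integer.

Step 0 (initial): 3 infected
Step 1: +8 new -> 11 infected
Step 2: +9 new -> 20 infected
Step 3: +9 new -> 29 infected
Step 4: +3 new -> 32 infected
Step 5: +1 new -> 33 infected
Step 6: +1 new -> 34 infected
Step 7: +0 new -> 34 infected

Answer: 34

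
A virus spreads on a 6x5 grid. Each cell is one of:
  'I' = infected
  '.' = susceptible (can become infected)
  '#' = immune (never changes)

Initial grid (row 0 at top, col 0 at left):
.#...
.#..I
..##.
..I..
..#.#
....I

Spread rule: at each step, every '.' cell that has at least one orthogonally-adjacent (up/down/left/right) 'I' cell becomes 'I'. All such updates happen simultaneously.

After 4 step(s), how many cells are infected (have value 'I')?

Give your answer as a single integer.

Answer: 23

Derivation:
Step 0 (initial): 3 infected
Step 1: +6 new -> 9 infected
Step 2: +8 new -> 17 infected
Step 3: +4 new -> 21 infected
Step 4: +2 new -> 23 infected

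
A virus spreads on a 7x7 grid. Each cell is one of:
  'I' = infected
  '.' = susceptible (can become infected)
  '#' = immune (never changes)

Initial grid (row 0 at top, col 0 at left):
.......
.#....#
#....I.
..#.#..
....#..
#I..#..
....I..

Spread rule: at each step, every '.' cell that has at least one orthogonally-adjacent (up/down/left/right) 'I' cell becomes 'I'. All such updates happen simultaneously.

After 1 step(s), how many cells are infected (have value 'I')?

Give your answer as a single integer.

Answer: 12

Derivation:
Step 0 (initial): 3 infected
Step 1: +9 new -> 12 infected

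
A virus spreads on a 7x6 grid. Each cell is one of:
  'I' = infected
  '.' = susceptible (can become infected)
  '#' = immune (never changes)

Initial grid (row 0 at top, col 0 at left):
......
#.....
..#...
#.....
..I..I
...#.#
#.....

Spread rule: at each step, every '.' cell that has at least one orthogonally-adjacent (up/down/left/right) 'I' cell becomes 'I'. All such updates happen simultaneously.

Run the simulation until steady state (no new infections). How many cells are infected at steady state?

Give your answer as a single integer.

Answer: 36

Derivation:
Step 0 (initial): 2 infected
Step 1: +6 new -> 8 infected
Step 2: +8 new -> 16 infected
Step 3: +8 new -> 24 infected
Step 4: +6 new -> 30 infected
Step 5: +4 new -> 34 infected
Step 6: +2 new -> 36 infected
Step 7: +0 new -> 36 infected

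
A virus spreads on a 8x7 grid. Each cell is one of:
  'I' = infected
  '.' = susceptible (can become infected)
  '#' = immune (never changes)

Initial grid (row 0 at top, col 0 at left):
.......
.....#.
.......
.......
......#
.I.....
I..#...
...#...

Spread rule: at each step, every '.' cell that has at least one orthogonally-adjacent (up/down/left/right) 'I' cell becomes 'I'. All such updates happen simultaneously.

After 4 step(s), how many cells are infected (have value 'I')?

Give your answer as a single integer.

Answer: 26

Derivation:
Step 0 (initial): 2 infected
Step 1: +5 new -> 7 infected
Step 2: +6 new -> 13 infected
Step 3: +6 new -> 19 infected
Step 4: +7 new -> 26 infected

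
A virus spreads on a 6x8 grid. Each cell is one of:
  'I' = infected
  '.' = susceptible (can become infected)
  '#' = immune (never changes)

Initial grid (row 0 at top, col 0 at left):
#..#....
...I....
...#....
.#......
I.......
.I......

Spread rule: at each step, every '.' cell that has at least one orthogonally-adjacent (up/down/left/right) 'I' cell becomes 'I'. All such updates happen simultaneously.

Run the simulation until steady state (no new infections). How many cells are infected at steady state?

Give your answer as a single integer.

Step 0 (initial): 3 infected
Step 1: +6 new -> 9 infected
Step 2: +9 new -> 18 infected
Step 3: +10 new -> 28 infected
Step 4: +7 new -> 35 infected
Step 5: +5 new -> 40 infected
Step 6: +3 new -> 43 infected
Step 7: +1 new -> 44 infected
Step 8: +0 new -> 44 infected

Answer: 44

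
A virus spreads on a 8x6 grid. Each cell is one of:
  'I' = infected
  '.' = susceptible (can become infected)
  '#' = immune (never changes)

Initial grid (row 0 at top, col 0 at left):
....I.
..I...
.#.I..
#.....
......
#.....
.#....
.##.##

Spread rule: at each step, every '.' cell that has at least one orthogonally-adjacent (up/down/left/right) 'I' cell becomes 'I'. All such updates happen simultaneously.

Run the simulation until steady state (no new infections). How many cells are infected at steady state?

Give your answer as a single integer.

Step 0 (initial): 3 infected
Step 1: +9 new -> 12 infected
Step 2: +7 new -> 19 infected
Step 3: +7 new -> 26 infected
Step 4: +5 new -> 31 infected
Step 5: +6 new -> 37 infected
Step 6: +1 new -> 38 infected
Step 7: +0 new -> 38 infected

Answer: 38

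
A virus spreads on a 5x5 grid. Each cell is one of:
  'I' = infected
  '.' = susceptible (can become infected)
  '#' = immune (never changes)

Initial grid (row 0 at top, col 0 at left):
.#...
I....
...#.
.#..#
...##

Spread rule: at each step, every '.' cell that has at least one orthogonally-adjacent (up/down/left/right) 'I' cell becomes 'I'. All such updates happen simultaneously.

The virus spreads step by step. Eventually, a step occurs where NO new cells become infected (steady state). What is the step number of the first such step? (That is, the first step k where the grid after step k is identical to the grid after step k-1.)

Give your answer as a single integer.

Step 0 (initial): 1 infected
Step 1: +3 new -> 4 infected
Step 2: +3 new -> 7 infected
Step 3: +4 new -> 11 infected
Step 4: +4 new -> 15 infected
Step 5: +4 new -> 19 infected
Step 6: +0 new -> 19 infected

Answer: 6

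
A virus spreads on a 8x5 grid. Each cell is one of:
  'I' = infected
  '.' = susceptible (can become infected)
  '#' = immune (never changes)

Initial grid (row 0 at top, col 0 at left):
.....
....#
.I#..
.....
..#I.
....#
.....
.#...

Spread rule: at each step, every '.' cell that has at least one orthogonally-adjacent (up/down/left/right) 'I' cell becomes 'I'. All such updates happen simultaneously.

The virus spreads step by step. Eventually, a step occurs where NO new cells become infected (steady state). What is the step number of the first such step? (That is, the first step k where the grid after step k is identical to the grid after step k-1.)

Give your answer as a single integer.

Step 0 (initial): 2 infected
Step 1: +6 new -> 8 infected
Step 2: +10 new -> 18 infected
Step 3: +9 new -> 27 infected
Step 4: +5 new -> 32 infected
Step 5: +2 new -> 34 infected
Step 6: +1 new -> 35 infected
Step 7: +0 new -> 35 infected

Answer: 7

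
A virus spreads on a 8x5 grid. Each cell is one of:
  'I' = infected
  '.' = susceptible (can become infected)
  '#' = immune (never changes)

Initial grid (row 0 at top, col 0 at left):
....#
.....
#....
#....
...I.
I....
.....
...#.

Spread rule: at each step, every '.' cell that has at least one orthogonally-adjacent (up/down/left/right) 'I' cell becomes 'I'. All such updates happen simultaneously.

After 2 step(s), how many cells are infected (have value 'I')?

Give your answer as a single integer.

Step 0 (initial): 2 infected
Step 1: +7 new -> 9 infected
Step 2: +9 new -> 18 infected

Answer: 18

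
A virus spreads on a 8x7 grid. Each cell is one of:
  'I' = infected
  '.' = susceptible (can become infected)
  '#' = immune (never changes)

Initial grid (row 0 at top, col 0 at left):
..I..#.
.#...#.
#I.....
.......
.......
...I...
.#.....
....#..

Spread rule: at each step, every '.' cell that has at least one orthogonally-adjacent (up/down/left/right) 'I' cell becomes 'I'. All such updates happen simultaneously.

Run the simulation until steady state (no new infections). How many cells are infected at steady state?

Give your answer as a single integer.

Step 0 (initial): 3 infected
Step 1: +9 new -> 12 infected
Step 2: +15 new -> 27 infected
Step 3: +10 new -> 37 infected
Step 4: +7 new -> 44 infected
Step 5: +4 new -> 48 infected
Step 6: +1 new -> 49 infected
Step 7: +1 new -> 50 infected
Step 8: +0 new -> 50 infected

Answer: 50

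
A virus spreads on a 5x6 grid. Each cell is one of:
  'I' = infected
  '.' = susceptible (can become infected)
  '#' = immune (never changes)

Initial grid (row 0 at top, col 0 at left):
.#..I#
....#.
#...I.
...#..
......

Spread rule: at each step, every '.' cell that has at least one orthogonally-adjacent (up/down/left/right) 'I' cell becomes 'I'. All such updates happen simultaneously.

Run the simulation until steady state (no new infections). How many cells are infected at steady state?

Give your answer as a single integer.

Step 0 (initial): 2 infected
Step 1: +4 new -> 6 infected
Step 2: +6 new -> 12 infected
Step 3: +5 new -> 17 infected
Step 4: +3 new -> 20 infected
Step 5: +3 new -> 23 infected
Step 6: +2 new -> 25 infected
Step 7: +0 new -> 25 infected

Answer: 25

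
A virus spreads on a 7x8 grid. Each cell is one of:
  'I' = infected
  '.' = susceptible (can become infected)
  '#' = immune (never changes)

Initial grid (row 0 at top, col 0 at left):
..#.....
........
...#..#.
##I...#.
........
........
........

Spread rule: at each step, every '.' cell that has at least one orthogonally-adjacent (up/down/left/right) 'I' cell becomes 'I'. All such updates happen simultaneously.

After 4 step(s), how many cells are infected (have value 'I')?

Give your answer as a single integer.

Answer: 30

Derivation:
Step 0 (initial): 1 infected
Step 1: +3 new -> 4 infected
Step 2: +6 new -> 10 infected
Step 3: +10 new -> 20 infected
Step 4: +10 new -> 30 infected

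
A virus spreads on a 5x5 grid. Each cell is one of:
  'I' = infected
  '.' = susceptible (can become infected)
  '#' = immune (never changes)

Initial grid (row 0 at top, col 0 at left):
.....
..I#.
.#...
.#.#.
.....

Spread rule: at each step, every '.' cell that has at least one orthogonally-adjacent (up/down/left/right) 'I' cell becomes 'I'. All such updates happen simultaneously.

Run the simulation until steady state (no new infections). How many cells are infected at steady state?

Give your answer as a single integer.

Step 0 (initial): 1 infected
Step 1: +3 new -> 4 infected
Step 2: +5 new -> 9 infected
Step 3: +5 new -> 14 infected
Step 4: +5 new -> 19 infected
Step 5: +2 new -> 21 infected
Step 6: +0 new -> 21 infected

Answer: 21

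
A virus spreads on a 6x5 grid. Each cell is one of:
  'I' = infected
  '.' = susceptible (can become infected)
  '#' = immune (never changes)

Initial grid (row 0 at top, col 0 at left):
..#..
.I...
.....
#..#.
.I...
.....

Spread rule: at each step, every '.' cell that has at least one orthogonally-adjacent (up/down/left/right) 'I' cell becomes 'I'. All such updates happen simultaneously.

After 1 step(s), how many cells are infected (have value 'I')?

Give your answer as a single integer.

Step 0 (initial): 2 infected
Step 1: +8 new -> 10 infected

Answer: 10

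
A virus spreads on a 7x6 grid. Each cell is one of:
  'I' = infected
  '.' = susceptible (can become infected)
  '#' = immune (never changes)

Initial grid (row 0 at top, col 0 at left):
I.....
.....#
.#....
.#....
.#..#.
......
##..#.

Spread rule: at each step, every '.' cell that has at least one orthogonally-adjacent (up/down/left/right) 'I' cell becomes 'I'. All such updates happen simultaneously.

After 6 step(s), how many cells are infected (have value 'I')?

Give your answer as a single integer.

Answer: 22

Derivation:
Step 0 (initial): 1 infected
Step 1: +2 new -> 3 infected
Step 2: +3 new -> 6 infected
Step 3: +3 new -> 9 infected
Step 4: +4 new -> 13 infected
Step 5: +5 new -> 18 infected
Step 6: +4 new -> 22 infected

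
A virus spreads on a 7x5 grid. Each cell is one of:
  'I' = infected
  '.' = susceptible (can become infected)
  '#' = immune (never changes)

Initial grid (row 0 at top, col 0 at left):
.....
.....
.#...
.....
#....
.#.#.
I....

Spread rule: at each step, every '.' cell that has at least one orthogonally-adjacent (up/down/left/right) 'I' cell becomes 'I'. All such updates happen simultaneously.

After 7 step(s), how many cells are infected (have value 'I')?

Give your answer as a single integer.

Step 0 (initial): 1 infected
Step 1: +2 new -> 3 infected
Step 2: +1 new -> 4 infected
Step 3: +2 new -> 6 infected
Step 4: +2 new -> 8 infected
Step 5: +4 new -> 12 infected
Step 6: +4 new -> 16 infected
Step 7: +4 new -> 20 infected

Answer: 20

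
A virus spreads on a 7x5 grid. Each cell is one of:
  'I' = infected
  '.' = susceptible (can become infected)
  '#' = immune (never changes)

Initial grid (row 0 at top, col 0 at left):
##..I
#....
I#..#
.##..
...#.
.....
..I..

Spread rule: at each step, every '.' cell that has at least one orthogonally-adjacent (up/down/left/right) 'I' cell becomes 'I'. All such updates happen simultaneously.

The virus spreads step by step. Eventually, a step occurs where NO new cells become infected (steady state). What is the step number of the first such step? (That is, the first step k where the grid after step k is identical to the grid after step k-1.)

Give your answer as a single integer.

Answer: 6

Derivation:
Step 0 (initial): 3 infected
Step 1: +6 new -> 9 infected
Step 2: +8 new -> 17 infected
Step 3: +5 new -> 22 infected
Step 4: +4 new -> 26 infected
Step 5: +1 new -> 27 infected
Step 6: +0 new -> 27 infected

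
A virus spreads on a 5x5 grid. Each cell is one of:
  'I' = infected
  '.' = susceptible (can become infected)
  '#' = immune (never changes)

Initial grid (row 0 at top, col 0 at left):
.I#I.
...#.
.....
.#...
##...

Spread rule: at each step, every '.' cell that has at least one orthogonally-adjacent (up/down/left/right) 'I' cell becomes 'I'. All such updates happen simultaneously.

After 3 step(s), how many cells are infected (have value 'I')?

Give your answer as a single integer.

Answer: 12

Derivation:
Step 0 (initial): 2 infected
Step 1: +3 new -> 5 infected
Step 2: +4 new -> 9 infected
Step 3: +3 new -> 12 infected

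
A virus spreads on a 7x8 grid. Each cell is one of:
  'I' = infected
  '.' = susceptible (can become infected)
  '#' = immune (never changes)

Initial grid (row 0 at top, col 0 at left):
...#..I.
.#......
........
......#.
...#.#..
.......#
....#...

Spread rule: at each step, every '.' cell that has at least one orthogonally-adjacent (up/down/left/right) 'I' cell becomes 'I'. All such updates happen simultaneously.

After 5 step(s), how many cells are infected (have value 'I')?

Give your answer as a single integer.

Answer: 19

Derivation:
Step 0 (initial): 1 infected
Step 1: +3 new -> 4 infected
Step 2: +4 new -> 8 infected
Step 3: +3 new -> 11 infected
Step 4: +4 new -> 15 infected
Step 5: +4 new -> 19 infected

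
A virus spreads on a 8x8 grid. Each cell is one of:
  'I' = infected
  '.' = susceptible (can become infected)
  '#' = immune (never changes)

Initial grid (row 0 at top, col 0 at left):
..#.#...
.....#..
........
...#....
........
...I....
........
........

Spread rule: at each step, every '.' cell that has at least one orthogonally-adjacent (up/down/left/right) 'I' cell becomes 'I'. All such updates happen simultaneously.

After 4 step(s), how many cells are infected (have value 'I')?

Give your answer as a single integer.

Step 0 (initial): 1 infected
Step 1: +4 new -> 5 infected
Step 2: +7 new -> 12 infected
Step 3: +10 new -> 22 infected
Step 4: +11 new -> 33 infected

Answer: 33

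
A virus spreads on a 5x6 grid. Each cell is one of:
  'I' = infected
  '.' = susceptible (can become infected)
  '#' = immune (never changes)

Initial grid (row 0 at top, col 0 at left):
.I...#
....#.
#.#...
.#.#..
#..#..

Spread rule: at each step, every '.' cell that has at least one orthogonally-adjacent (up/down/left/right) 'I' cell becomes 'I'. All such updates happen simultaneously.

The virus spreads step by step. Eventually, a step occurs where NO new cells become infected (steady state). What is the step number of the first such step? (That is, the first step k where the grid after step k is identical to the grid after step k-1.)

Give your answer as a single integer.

Answer: 9

Derivation:
Step 0 (initial): 1 infected
Step 1: +3 new -> 4 infected
Step 2: +4 new -> 8 infected
Step 3: +2 new -> 10 infected
Step 4: +1 new -> 11 infected
Step 5: +1 new -> 12 infected
Step 6: +2 new -> 14 infected
Step 7: +3 new -> 17 infected
Step 8: +1 new -> 18 infected
Step 9: +0 new -> 18 infected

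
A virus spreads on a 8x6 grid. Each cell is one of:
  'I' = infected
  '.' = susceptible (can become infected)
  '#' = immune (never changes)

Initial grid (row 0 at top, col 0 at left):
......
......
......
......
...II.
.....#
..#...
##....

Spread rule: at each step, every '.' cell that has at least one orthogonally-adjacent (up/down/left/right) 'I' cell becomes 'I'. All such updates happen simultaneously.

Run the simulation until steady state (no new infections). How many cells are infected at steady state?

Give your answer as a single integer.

Answer: 44

Derivation:
Step 0 (initial): 2 infected
Step 1: +6 new -> 8 infected
Step 2: +8 new -> 16 infected
Step 3: +10 new -> 26 infected
Step 4: +10 new -> 36 infected
Step 5: +5 new -> 41 infected
Step 6: +2 new -> 43 infected
Step 7: +1 new -> 44 infected
Step 8: +0 new -> 44 infected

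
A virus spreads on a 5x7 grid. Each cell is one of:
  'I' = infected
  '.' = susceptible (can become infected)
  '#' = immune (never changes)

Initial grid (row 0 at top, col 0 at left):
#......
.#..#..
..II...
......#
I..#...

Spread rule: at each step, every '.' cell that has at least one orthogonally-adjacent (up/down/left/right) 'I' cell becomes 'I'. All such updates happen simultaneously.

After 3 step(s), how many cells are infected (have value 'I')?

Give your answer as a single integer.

Answer: 25

Derivation:
Step 0 (initial): 3 infected
Step 1: +8 new -> 11 infected
Step 2: +7 new -> 18 infected
Step 3: +7 new -> 25 infected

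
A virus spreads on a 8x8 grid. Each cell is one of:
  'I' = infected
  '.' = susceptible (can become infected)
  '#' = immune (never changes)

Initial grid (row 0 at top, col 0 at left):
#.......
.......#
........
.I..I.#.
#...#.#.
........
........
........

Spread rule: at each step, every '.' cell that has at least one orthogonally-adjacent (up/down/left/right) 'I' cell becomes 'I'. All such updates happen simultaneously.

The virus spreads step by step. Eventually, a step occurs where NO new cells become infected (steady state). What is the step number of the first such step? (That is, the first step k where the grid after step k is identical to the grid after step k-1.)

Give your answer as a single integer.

Answer: 8

Derivation:
Step 0 (initial): 2 infected
Step 1: +7 new -> 9 infected
Step 2: +10 new -> 19 infected
Step 3: +12 new -> 31 infected
Step 4: +12 new -> 43 infected
Step 5: +9 new -> 52 infected
Step 6: +5 new -> 57 infected
Step 7: +1 new -> 58 infected
Step 8: +0 new -> 58 infected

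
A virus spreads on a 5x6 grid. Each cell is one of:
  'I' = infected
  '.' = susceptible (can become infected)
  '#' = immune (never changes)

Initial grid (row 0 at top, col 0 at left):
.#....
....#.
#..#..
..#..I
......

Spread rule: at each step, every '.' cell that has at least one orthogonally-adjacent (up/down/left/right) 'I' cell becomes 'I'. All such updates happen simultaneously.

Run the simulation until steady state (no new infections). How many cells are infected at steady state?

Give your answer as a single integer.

Step 0 (initial): 1 infected
Step 1: +3 new -> 4 infected
Step 2: +4 new -> 8 infected
Step 3: +2 new -> 10 infected
Step 4: +2 new -> 12 infected
Step 5: +2 new -> 14 infected
Step 6: +4 new -> 18 infected
Step 7: +3 new -> 21 infected
Step 8: +2 new -> 23 infected
Step 9: +1 new -> 24 infected
Step 10: +1 new -> 25 infected
Step 11: +0 new -> 25 infected

Answer: 25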